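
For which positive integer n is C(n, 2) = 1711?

n(n−1)/2 = 1711 ⇒ n(n−1) = 3422. Since 59·58 = 3422, n = 59.

59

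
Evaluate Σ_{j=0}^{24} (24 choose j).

Setting x = 1 in (1+x)^24 gives Σ C(24,j) = 2^24 = 16777216.

16777216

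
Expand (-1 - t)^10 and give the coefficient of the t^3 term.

The general term is C(10,j)·(-1)^j·(-t)^(10-j); the t^3 term has j = 7.
C(10,7) = 120.
Coefficient = C(10,7) · (-1)^7 · (-1)^3 = 120 · (-1) · (-1) = 120.

120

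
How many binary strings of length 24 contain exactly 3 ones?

Choose the 3 positions: C(24,3) = 2024.

2024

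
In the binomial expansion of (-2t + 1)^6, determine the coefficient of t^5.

-192

The general term is C(6,j)·(-2t)^j·(1)^(6-j); the t^5 term has j = 5.
C(6,5) = 6.
Coefficient = C(6,5) · (-2)^5 = 6 · (-32) = -192.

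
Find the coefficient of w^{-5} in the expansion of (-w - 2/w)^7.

-448

General term: C(7,j)·(-w)^j·(-2/w)^(7-j), with w-exponent 1j − 1(7−j) = 2j − 7.
Set 2j − 7 = -5: j = 1.
C(7,1) = 7; (-1)^1 = -1; (-2)^6 = 64.
Coefficient = 7 · (-1) · 64 = -448.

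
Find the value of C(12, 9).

220

C(12,9) = C(12,3) by symmetry.
C(12,3) = (12·11·10) / 3! = 1320 / 6 = 220.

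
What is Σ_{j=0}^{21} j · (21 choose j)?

Since j·C(21,j) = 21·C(20,j−1), the sum is 21·2^20 = 21·1048576 = 22020096.

22020096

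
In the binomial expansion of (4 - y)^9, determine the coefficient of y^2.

The general term is C(9,j)·(4)^j·(-y)^(9-j); the y^2 term has j = 7.
C(9,7) = 36.
Coefficient = C(9,7) · 4^7 = 36 · 16384 = 589824.

589824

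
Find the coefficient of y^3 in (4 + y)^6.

1280

The general term is C(6,j)·(4)^j·(y)^(6-j); the y^3 term has j = 3.
C(6,3) = 20.
Coefficient = C(6,3) · 4^3 = 20 · 64 = 1280.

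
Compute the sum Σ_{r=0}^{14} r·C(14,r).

Since r·C(14,r) = 14·C(13,r−1), the sum is 14·2^13 = 14·8192 = 114688.

114688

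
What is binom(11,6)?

462

C(11,6) = C(11,5) by symmetry.
C(11,5) = (11·10·9·8·7) / 5! = 55440 / 120 = 462.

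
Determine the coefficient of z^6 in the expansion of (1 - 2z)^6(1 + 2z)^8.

-320

Coefficient of z^6 = Σ_{j} C(6,j)·(-2)^j·C(8,6-j)·2^(6-j) for j from 0 to 6.
= 1792 + (-21504) + 67200 + (-71680) + 26880 + (-3072) + 64 = -320.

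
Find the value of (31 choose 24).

C(31,24) = C(31,7) by symmetry.
C(31,7) = (31·30·29·28·27·26·25) / 7! = 13253058000 / 5040 = 2629575.

2629575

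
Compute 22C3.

1540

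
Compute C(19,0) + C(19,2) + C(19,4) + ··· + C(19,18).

262144

Half of (1+1)^19 + (1−1)^19 gives the even-index sum: 2^18 = 262144.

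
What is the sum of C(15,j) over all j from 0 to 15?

32768

Setting x = 1 in (1+x)^15 gives Σ C(15,j) = 2^15 = 32768.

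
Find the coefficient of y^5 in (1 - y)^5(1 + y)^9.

20

Coefficient of y^5 = Σ_{j} C(5,j)·(-1)^j·C(9,5-j)·1^(5-j) for j from 0 to 5.
= 126 + (-630) + 840 + (-360) + 45 + (-1) = 20.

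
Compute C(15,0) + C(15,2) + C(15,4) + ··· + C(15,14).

Even-r terms of row 15 sum to 2^14 = 16384.

16384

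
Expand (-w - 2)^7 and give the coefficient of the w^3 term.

-560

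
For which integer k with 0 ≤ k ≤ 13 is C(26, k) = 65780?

5

C(26,k) increases on 0 ≤ k ≤ 13. C(26,4) = 14950 and C(26,5) = 65780, so k = 5.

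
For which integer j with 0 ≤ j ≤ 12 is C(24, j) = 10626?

4

C(24,j) increases on 0 ≤ j ≤ 12. C(24,3) = 2024 and C(24,4) = 10626, so j = 4.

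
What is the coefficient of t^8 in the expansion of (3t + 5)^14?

The general term is C(14,j)·(3t)^j·(5)^(14-j); the t^8 term has j = 8.
C(14,8) = 3003.
Coefficient = C(14,8) · 3^8 · 5^6 = 3003 · 6561 · 15625 = 307854421875.

307854421875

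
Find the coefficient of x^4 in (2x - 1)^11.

The general term is C(11,j)·(2x)^j·(-1)^(11-j); the x^4 term has j = 4.
C(11,4) = 330.
Coefficient = C(11,4) · 2^4 · (-1)^7 = 330 · 16 · (-1) = -5280.

-5280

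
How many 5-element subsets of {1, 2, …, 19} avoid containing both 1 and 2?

10948

All 5-subsets: C(19,5) = 11628. Those containing both fixed elements: C(17,3) = 680.
11628 − 680 = 10948.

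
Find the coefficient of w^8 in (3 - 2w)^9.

6912

The general term is C(9,j)·(3)^j·(-2w)^(9-j); the w^8 term has j = 1.
C(9,1) = 9.
Coefficient = C(9,1) · 3^1 · (-2)^8 = 9 · 3 · 256 = 6912.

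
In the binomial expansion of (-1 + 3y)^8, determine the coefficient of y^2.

The general term is C(8,j)·(-1)^j·(3y)^(8-j); the y^2 term has j = 6.
C(8,6) = 28.
Coefficient = C(8,6) · 3^2 = 28 · 9 = 252.

252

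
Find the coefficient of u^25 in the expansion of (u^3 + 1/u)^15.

General term: C(15,j)·(u^3)^j·(1/u)^(15-j), with u-exponent 3j − 1(15−j) = 4j − 15.
Set 4j − 15 = 25: j = 10.
C(15,10) = 3003; 1^10 = 1; 1^5 = 1.
Coefficient = 3003 · 1 · 1 = 3003.

3003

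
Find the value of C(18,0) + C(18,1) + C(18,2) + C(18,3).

988

1 + 18 + 153 + 816 = 988.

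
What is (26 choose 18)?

C(26,18) = C(26,8) by symmetry.
C(26,8) = (26·25·24·23·22·21·20·19) / 8! = 62990928000 / 40320 = 1562275.

1562275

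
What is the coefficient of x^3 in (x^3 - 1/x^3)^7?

-35

General term: C(7,j)·(x^3)^j·(-1/x^3)^(7-j), with x-exponent 3j − 3(7−j) = 6j − 21.
Set 6j − 21 = 3: j = 4.
C(7,4) = 35; 1^4 = 1; (-1)^3 = -1.
Coefficient = 35 · 1 · (-1) = -35.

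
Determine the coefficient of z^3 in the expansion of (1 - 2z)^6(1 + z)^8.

40

Coefficient of z^3 = Σ_{j} C(6,j)·(-2)^j·C(8,3-j)·1^(3-j) for j from 0 to 3.
= 56 + (-336) + 480 + (-160) = 40.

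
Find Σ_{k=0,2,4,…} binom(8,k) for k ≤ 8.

128

Half of (1+1)^8 + (1−1)^8 gives the even-index sum: 2^7 = 128.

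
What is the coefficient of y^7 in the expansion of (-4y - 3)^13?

-20495794176

The general term is C(13,j)·(-4y)^j·(-3)^(13-j); the y^7 term has j = 7.
C(13,7) = 1716.
Coefficient = C(13,7) · (-4)^7 · (-3)^6 = 1716 · (-16384) · 729 = -20495794176.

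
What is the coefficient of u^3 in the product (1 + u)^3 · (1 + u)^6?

84

(1 + u)^3(1 + u)^6 = (1 + u)^9, so the coefficient of u^3 is C(9,3)·1^3 = 84·1 = 84.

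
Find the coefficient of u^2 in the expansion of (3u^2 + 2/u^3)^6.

General term: C(6,j)·(3u^2)^j·(2/u^3)^(6-j), with u-exponent 2j − 3(6−j) = 5j − 18.
Set 5j − 18 = 2: j = 4.
C(6,4) = 15; 3^4 = 81; 2^2 = 4.
Coefficient = 15 · 81 · 4 = 4860.

4860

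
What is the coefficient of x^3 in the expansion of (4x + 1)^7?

2240

The general term is C(7,j)·(4x)^j·(1)^(7-j); the x^3 term has j = 3.
C(7,3) = 35.
Coefficient = C(7,3) · 4^3 = 35 · 64 = 2240.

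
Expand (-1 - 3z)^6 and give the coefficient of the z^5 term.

The general term is C(6,j)·(-1)^j·(-3z)^(6-j); the z^5 term has j = 1.
C(6,1) = 6.
Coefficient = C(6,1) · (-1)^1 · (-3)^5 = 6 · (-1) · (-243) = 1458.

1458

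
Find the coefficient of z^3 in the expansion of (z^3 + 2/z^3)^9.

General term: C(9,j)·(z^3)^j·(2/z^3)^(9-j), with z-exponent 3j − 3(9−j) = 6j − 27.
Set 6j − 27 = 3: j = 5.
C(9,5) = 126; 1^5 = 1; 2^4 = 16.
Coefficient = 126 · 1 · 16 = 2016.

2016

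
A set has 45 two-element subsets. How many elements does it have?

n(n−1)/2 = 45 ⇒ n(n−1) = 90. Since 10·9 = 90, n = 10.

10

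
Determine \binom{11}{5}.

462

C(11,5) = (11·10·9·8·7) / 5! = 55440 / 120 = 462.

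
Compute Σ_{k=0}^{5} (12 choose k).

1586

1 + 12 + 66 + 220 + 495 + 792 = 1586.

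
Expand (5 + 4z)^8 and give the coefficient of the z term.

2500000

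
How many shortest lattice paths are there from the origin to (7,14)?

116280

Each path is a sequence of 21 steps with 7 rights: C(21,7) = 116280.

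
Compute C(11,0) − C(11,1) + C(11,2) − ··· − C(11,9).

The partial alternating sum Σ_{k=0}^{9} (−1)^k C(11,k) = (−1)^9 C(10,9) = -10.

-10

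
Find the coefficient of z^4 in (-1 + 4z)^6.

3840

The general term is C(6,j)·(-1)^j·(4z)^(6-j); the z^4 term has j = 2.
C(6,2) = 15.
Coefficient = C(6,2) · 4^4 = 15 · 256 = 3840.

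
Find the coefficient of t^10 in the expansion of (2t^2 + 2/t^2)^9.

General term: C(9,j)·(2t^2)^j·(2/t^2)^(9-j), with t-exponent 2j − 2(9−j) = 4j − 18.
Set 4j − 18 = 10: j = 7.
C(9,7) = 36; 2^7 = 128; 2^2 = 4.
Coefficient = 36 · 128 · 4 = 18432.

18432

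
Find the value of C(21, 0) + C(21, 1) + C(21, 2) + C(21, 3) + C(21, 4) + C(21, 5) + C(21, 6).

82160

1 + 21 + 210 + 1330 + 5985 + 20349 + 54264 = 82160.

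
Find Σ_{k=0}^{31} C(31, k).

2147483648

Setting x = 1 in (1+x)^31 gives Σ C(31,k) = 2^31 = 2147483648.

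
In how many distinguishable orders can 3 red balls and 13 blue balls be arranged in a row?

560

Choose positions for the red balls: C(16,3) = 560.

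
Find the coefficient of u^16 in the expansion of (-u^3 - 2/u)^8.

112

General term: C(8,j)·(-u^3)^j·(-2/u)^(8-j), with u-exponent 3j − 1(8−j) = 4j − 8.
Set 4j − 8 = 16: j = 6.
C(8,6) = 28; (-1)^6 = 1; (-2)^2 = 4.
Coefficient = 28 · 1 · 4 = 112.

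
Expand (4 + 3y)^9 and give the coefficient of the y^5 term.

7838208

The general term is C(9,j)·(4)^j·(3y)^(9-j); the y^5 term has j = 4.
C(9,4) = 126.
Coefficient = C(9,4) · 4^4 · 3^5 = 126 · 256 · 243 = 7838208.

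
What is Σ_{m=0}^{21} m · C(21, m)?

22020096

Since m·C(21,m) = 21·C(20,m−1), the sum is 21·2^20 = 21·1048576 = 22020096.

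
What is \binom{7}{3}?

35

C(7,3) = (7·6·5) / 3! = 210 / 6 = 35.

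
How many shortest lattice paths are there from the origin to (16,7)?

245157

Each path is a sequence of 23 steps with 16 rights: C(23,16) = 245157.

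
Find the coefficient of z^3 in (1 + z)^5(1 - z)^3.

Coefficient of z^3 = Σ_{j} C(5,j)·1^j·C(3,3-j)·(-1)^(3-j) for j from 0 to 3.
= (-1) + 15 + (-30) + 10 = -6.

-6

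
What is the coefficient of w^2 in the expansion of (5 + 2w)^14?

The general term is C(14,j)·(5)^j·(2w)^(14-j); the w^2 term has j = 12.
C(14,12) = 91.
Coefficient = C(14,12) · 5^12 · 2^2 = 91 · 244140625 · 4 = 88867187500.

88867187500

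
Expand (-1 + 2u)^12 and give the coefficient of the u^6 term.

The general term is C(12,j)·(-1)^j·(2u)^(12-j); the u^6 term has j = 6.
C(12,6) = 924.
Coefficient = C(12,6) · 2^6 = 924 · 64 = 59136.

59136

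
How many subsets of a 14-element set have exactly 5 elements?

2002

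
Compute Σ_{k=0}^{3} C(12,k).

1 + 12 + 66 + 220 = 299.

299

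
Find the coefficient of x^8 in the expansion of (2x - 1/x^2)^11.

-11264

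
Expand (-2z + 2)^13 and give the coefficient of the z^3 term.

-2342912

The general term is C(13,j)·(-2z)^j·(2)^(13-j); the z^3 term has j = 3.
C(13,3) = 286.
Coefficient = C(13,3) · (-2)^3 · 2^10 = 286 · (-8) · 1024 = -2342912.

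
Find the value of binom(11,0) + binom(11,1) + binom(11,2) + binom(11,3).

232

1 + 11 + 55 + 165 = 232.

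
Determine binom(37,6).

2324784

C(37,6) = (37·36·35·34·33·32) / 6! = 1673844480 / 720 = 2324784.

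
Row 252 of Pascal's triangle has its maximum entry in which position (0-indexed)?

C(252,i) is maximized at i = 252/2 = 126.

126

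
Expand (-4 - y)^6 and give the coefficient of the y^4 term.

240

The general term is C(6,j)·(-4)^j·(-y)^(6-j); the y^4 term has j = 2.
C(6,2) = 15.
Coefficient = C(6,2) · (-4)^2 = 15 · 16 = 240.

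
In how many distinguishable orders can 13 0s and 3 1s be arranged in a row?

560

Choose positions for the 0s: C(16,13) = 560.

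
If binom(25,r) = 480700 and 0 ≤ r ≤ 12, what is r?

C(25,r) increases on 0 ≤ r ≤ 12. C(25,6) = 177100 and C(25,7) = 480700, so r = 7.

7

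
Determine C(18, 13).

8568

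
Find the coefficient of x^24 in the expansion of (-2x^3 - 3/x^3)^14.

20127744

General term: C(14,j)·(-2x^3)^j·(-3/x^3)^(14-j), with x-exponent 3j − 3(14−j) = 6j − 42.
Set 6j − 42 = 24: j = 11.
C(14,11) = 364; (-2)^11 = -2048; (-3)^3 = -27.
Coefficient = 364 · (-2048) · (-27) = 20127744.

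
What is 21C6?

54264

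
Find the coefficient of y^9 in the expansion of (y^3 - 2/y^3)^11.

General term: C(11,j)·(y^3)^j·(-2/y^3)^(11-j), with y-exponent 3j − 3(11−j) = 6j − 33.
Set 6j − 33 = 9: j = 7.
C(11,7) = 330; 1^7 = 1; (-2)^4 = 16.
Coefficient = 330 · 1 · 16 = 5280.

5280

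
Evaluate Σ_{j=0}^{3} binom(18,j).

1 + 18 + 153 + 816 = 988.

988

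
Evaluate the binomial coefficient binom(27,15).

C(27,15) = C(27,12) by symmetry.
C(27,12) = (27·26·25·24·23·22·21·20·19·18·17·16) / 12! = 8326896754176000 / 479001600 = 17383860.

17383860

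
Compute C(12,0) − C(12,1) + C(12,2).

The partial alternating sum Σ_{k=0}^{2} (−1)^k C(12,k) = (−1)^2 C(11,2) = 55.

55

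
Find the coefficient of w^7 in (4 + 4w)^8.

524288

The general term is C(8,j)·(4)^j·(4w)^(8-j); the w^7 term has j = 1.
C(8,1) = 8.
Coefficient = C(8,1) · 4^1 · 4^7 = 8 · 4 · 16384 = 524288.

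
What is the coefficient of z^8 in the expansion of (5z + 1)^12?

The general term is C(12,j)·(5z)^j·(1)^(12-j); the z^8 term has j = 8.
C(12,8) = 495.
Coefficient = C(12,8) · 5^8 = 495 · 390625 = 193359375.

193359375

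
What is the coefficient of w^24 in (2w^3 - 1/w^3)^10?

-5120

General term: C(10,j)·(2w^3)^j·(-1/w^3)^(10-j), with w-exponent 3j − 3(10−j) = 6j − 30.
Set 6j − 30 = 24: j = 9.
C(10,9) = 10; 2^9 = 512; (-1)^1 = -1.
Coefficient = 10 · 512 · (-1) = -5120.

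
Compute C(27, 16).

13037895

C(27,16) = C(27,11) by symmetry.
C(27,11) = (27·26·25·24·23·22·21·20·19·18·17) / 11! = 520431047136000 / 39916800 = 13037895.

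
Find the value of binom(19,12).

50388

C(19,12) = C(19,7) by symmetry.
C(19,7) = (19·18·17·16·15·14·13) / 7! = 253955520 / 5040 = 50388.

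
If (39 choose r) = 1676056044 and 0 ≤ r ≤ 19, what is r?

11

C(39,r) increases on 0 ≤ r ≤ 19. C(39,10) = 635745396 and C(39,11) = 1676056044, so r = 11.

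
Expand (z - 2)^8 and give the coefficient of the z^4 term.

The general term is C(8,j)·(z)^j·(-2)^(8-j); the z^4 term has j = 4.
C(8,4) = 70.
Coefficient = C(8,4) · (-2)^4 = 70 · 16 = 1120.

1120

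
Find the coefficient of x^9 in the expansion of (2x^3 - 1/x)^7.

-560

General term: C(7,j)·(2x^3)^j·(-1/x)^(7-j), with x-exponent 3j − 1(7−j) = 4j − 7.
Set 4j − 7 = 9: j = 4.
C(7,4) = 35; 2^4 = 16; (-1)^3 = -1.
Coefficient = 35 · 16 · (-1) = -560.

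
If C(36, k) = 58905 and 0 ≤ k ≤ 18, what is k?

4

C(36,k) increases on 0 ≤ k ≤ 18. C(36,3) = 7140 and C(36,4) = 58905, so k = 4.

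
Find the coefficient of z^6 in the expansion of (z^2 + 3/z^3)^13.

General term: C(13,j)·(z^2)^j·(3/z^3)^(13-j), with z-exponent 2j − 3(13−j) = 5j − 39.
Set 5j − 39 = 6: j = 9.
C(13,9) = 715; 1^9 = 1; 3^4 = 81.
Coefficient = 715 · 1 · 81 = 57915.

57915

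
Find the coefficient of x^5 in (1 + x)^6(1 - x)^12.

Coefficient of x^5 = Σ_{j} C(6,j)·1^j·C(12,5-j)·(-1)^(5-j) for j from 0 to 5.
= (-792) + 2970 + (-3300) + 1320 + (-180) + 6 = 24.

24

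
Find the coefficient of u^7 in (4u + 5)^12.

40550400000

The general term is C(12,j)·(4u)^j·(5)^(12-j); the u^7 term has j = 7.
C(12,7) = 792.
Coefficient = C(12,7) · 4^7 · 5^5 = 792 · 16384 · 3125 = 40550400000.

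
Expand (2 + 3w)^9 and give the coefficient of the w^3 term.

The general term is C(9,j)·(2)^j·(3w)^(9-j); the w^3 term has j = 6.
C(9,6) = 84.
Coefficient = C(9,6) · 2^6 · 3^3 = 84 · 64 · 27 = 145152.

145152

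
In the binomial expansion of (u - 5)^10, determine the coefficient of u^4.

3281250

The general term is C(10,j)·(u)^j·(-5)^(10-j); the u^4 term has j = 4.
C(10,4) = 210.
Coefficient = C(10,4) · (-5)^6 = 210 · 15625 = 3281250.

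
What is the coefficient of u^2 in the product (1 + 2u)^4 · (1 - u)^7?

-11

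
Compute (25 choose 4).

C(25,4) = (25·24·23·22) / 4! = 303600 / 24 = 12650.

12650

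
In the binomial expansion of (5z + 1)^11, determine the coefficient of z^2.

The general term is C(11,j)·(5z)^j·(1)^(11-j); the z^2 term has j = 2.
C(11,2) = 55.
Coefficient = C(11,2) · 5^2 = 55 · 25 = 1375.

1375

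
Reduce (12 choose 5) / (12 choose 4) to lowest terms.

C(n,k+1)/C(n,k) = (n−k)/(k+1) = (12−4)/(4+1) = 8/5.

8/5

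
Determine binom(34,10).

C(34,10) = (34·33·32·31·30·29·28·27·26·25) / 10! = 475837794432000 / 3628800 = 131128140.

131128140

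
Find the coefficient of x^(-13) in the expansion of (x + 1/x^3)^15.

6435

General term: C(15,j)·(x)^j·(1/x^3)^(15-j), with x-exponent 1j − 3(15−j) = 4j − 45.
Set 4j − 45 = -13: j = 8.
C(15,8) = 6435; 1^8 = 1; 1^7 = 1.
Coefficient = 6435 · 1 · 1 = 6435.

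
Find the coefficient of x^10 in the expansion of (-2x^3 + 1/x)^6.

General term: C(6,j)·(-2x^3)^j·(1/x)^(6-j), with x-exponent 3j − 1(6−j) = 4j − 6.
Set 4j − 6 = 10: j = 4.
C(6,4) = 15; (-2)^4 = 16; 1^2 = 1.
Coefficient = 15 · 16 · 1 = 240.

240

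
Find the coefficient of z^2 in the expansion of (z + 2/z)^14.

192192

General term: C(14,j)·(z)^j·(2/z)^(14-j), with z-exponent 1j − 1(14−j) = 2j − 14.
Set 2j − 14 = 2: j = 8.
C(14,8) = 3003; 1^8 = 1; 2^6 = 64.
Coefficient = 3003 · 1 · 64 = 192192.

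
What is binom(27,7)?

888030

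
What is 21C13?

C(21,13) = C(21,8) by symmetry.
C(21,8) = (21·20·19·18·17·16·15·14) / 8! = 8204716800 / 40320 = 203490.

203490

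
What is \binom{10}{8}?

C(10,8) = C(10,2) by symmetry.
C(10,2) = (10·9) / 2! = 90 / 2 = 45.

45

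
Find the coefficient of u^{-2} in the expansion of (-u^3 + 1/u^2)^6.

General term: C(6,j)·(-u^3)^j·(1/u^2)^(6-j), with u-exponent 3j − 2(6−j) = 5j − 12.
Set 5j − 12 = -2: j = 2.
C(6,2) = 15; (-1)^2 = 1; 1^4 = 1.
Coefficient = 15 · 1 · 1 = 15.

15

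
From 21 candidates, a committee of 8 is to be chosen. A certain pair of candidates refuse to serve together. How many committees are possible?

176358

All 8-subsets: C(21,8) = 203490. Those containing both fixed elements: C(19,6) = 27132.
203490 − 27132 = 176358.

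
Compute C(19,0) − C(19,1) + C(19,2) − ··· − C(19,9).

-48620

The partial alternating sum Σ_{k=0}^{9} (−1)^k C(19,k) = (−1)^9 C(18,9) = -48620.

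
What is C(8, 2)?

C(8,2) = (8·7) / 2! = 56 / 2 = 28.

28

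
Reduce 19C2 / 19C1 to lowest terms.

9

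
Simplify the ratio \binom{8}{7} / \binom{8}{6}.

2/7

C(n,k+1)/C(n,k) = (n−k)/(k+1) = (8−6)/(6+1) = 2/7.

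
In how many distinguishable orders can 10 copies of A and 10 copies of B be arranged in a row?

184756

Choose positions for the A's: C(20,10) = 184756.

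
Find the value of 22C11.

C(22,11) = (22·21·20·19·18·17·16·15·14·13·12) / 11! = 28158588057600 / 39916800 = 705432.

705432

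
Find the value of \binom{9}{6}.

84

C(9,6) = C(9,3) by symmetry.
C(9,3) = (9·8·7) / 3! = 504 / 6 = 84.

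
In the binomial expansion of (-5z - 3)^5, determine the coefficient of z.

The general term is C(5,j)·(-5z)^j·(-3)^(5-j); the z^1 term has j = 1.
C(5,1) = 5.
Coefficient = C(5,1) · (-5)^1 · (-3)^4 = 5 · (-5) · 81 = -2025.

-2025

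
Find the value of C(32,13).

347373600

C(32,13) = (32·31·30·29·28·27·26·25·24·23·22·21·20) / 13! = 2163102632570880000 / 6227020800 = 347373600.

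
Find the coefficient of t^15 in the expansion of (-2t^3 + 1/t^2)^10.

General term: C(10,j)·(-2t^3)^j·(1/t^2)^(10-j), with t-exponent 3j − 2(10−j) = 5j − 20.
Set 5j − 20 = 15: j = 7.
C(10,7) = 120; (-2)^7 = -128; 1^3 = 1.
Coefficient = 120 · (-128) · 1 = -15360.

-15360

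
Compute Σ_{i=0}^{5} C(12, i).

1586

1 + 12 + 66 + 220 + 495 + 792 = 1586.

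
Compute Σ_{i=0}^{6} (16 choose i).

1 + 16 + 120 + 560 + 1820 + 4368 + 8008 = 14893.

14893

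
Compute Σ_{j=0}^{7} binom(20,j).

137980

1 + 20 + 190 + 1140 + 4845 + 15504 + 38760 + 77520 = 137980.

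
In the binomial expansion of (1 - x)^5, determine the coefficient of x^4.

The general term is C(5,j)·(1)^j·(-x)^(5-j); the x^4 term has j = 1.
C(5,1) = 5.
Coefficient = C(5,1) = 5.

5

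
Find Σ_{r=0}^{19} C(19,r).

524288

The entries of row 19 sum to 2^19 = 524288.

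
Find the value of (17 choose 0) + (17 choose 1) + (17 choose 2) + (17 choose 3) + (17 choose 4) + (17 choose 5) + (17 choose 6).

21778

1 + 17 + 136 + 680 + 2380 + 6188 + 12376 = 21778.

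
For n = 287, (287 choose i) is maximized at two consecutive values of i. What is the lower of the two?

For odd n = 287, C(287,i) peaks at i = (n−1)/2 and (n+1)/2; the lower is 143.

143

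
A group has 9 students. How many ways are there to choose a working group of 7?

This is C(9,7) = 36.

36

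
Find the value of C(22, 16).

C(22,16) = C(22,6) by symmetry.
C(22,6) = (22·21·20·19·18·17) / 6! = 53721360 / 720 = 74613.

74613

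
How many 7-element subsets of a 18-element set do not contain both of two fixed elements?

27456

All 7-subsets: C(18,7) = 31824. Those containing both fixed elements: C(16,5) = 4368.
31824 − 4368 = 27456.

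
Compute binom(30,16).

145422675

C(30,16) = C(30,14) by symmetry.
C(30,14) = (30·29·28·27·26·25·24·23·22·21·20·19·18·17) / 14! = 12677700308232960000 / 87178291200 = 145422675.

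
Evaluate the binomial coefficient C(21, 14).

116280

C(21,14) = C(21,7) by symmetry.
C(21,7) = (21·20·19·18·17·16·15) / 7! = 586051200 / 5040 = 116280.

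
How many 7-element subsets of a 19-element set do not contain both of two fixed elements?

44200

All 7-subsets: C(19,7) = 50388. Those containing both fixed elements: C(17,5) = 6188.
50388 − 6188 = 44200.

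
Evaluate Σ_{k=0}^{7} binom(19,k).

94184

1 + 19 + 171 + 969 + 3876 + 11628 + 27132 + 50388 = 94184.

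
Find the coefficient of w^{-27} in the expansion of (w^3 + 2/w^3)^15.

1863680

General term: C(15,j)·(w^3)^j·(2/w^3)^(15-j), with w-exponent 3j − 3(15−j) = 6j − 45.
Set 6j − 45 = -27: j = 3.
C(15,3) = 455; 1^3 = 1; 2^12 = 4096.
Coefficient = 455 · 1 · 4096 = 1863680.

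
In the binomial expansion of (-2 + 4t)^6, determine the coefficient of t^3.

-10240

The general term is C(6,j)·(-2)^j·(4t)^(6-j); the t^3 term has j = 3.
C(6,3) = 20.
Coefficient = C(6,3) · (-2)^3 · 4^3 = 20 · (-8) · 64 = -10240.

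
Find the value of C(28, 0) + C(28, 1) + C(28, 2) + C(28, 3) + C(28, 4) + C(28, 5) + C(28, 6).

1 + 28 + 378 + 3276 + 20475 + 98280 + 376740 = 499178.

499178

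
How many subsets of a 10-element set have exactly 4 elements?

Choose the 4 positions: C(10,4) = 210.

210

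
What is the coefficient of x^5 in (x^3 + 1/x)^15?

3003

General term: C(15,j)·(x^3)^j·(1/x)^(15-j), with x-exponent 3j − 1(15−j) = 4j − 15.
Set 4j − 15 = 5: j = 5.
C(15,5) = 3003; 1^5 = 1; 1^10 = 1.
Coefficient = 3003 · 1 · 1 = 3003.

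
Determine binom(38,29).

C(38,29) = C(38,9) by symmetry.
C(38,9) = (38·37·36·35·34·33·32·31·30) / 9! = 59153663923200 / 362880 = 163011640.

163011640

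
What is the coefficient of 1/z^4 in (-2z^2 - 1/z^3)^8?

General term: C(8,j)·(-2z^2)^j·(-1/z^3)^(8-j), with z-exponent 2j − 3(8−j) = 5j − 24.
Set 5j − 24 = -4: j = 4.
C(8,4) = 70; (-2)^4 = 16; (-1)^4 = 1.
Coefficient = 70 · 16 · 1 = 1120.

1120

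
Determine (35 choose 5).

324632

C(35,5) = (35·34·33·32·31) / 5! = 38955840 / 120 = 324632.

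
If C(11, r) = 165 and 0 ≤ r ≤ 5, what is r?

3

C(11,r) increases on 0 ≤ r ≤ 5. C(11,2) = 55 and C(11,3) = 165, so r = 3.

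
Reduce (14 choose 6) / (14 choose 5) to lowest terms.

C(n,k+1)/C(n,k) = (n−k)/(k+1) = (14−5)/(5+1) = 9/6 = 3/2.

3/2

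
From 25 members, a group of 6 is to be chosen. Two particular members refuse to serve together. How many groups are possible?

168245

All 6-subsets: C(25,6) = 177100. Those containing both fixed elements: C(23,4) = 8855.
177100 − 8855 = 168245.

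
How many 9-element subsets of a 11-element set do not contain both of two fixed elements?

All 9-subsets: C(11,9) = 55. Those containing both fixed elements: C(9,7) = 36.
55 − 36 = 19.

19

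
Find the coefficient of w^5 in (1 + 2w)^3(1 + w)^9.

2178

Coefficient of w^5 = Σ_{j} C(3,j)·2^j·C(9,5-j)·1^(5-j) for j from 0 to 3.
= 126 + 756 + 1008 + 288 = 2178.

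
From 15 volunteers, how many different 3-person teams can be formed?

455

This is C(15,3) = 455.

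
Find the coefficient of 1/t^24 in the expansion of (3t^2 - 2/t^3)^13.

7907328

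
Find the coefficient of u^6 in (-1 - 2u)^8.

1792

The general term is C(8,j)·(-1)^j·(-2u)^(8-j); the u^6 term has j = 2.
C(8,2) = 28.
Coefficient = C(8,2) · (-2)^6 = 28 · 64 = 1792.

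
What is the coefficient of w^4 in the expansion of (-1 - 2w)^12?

7920

The general term is C(12,j)·(-1)^j·(-2w)^(12-j); the w^4 term has j = 8.
C(12,8) = 495.
Coefficient = C(12,8) · (-2)^4 = 495 · 16 = 7920.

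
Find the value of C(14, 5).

C(14,5) = (14·13·12·11·10) / 5! = 240240 / 120 = 2002.

2002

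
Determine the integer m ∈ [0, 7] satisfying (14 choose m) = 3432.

C(14,m) increases on 0 ≤ m ≤ 7. C(14,6) = 3003 and C(14,7) = 3432, so m = 7.

7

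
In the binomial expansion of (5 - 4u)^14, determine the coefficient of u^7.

-4392960000000

The general term is C(14,j)·(5)^j·(-4u)^(14-j); the u^7 term has j = 7.
C(14,7) = 3432.
Coefficient = C(14,7) · 5^7 · (-4)^7 = 3432 · 78125 · (-16384) = -4392960000000.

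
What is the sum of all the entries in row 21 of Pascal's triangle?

Setting x = 1 in (1+x)^21 gives Σ C(21,k) = 2^21 = 2097152.

2097152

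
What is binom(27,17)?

C(27,17) = C(27,10) by symmetry.
C(27,10) = (27·26·25·24·23·22·21·20·19·18) / 10! = 30613591008000 / 3628800 = 8436285.

8436285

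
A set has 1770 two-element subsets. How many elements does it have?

60

n(n−1)/2 = 1770 ⇒ n(n−1) = 3540. Since 60·59 = 3540, n = 60.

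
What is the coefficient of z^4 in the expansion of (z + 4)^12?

32440320

The general term is C(12,j)·(z)^j·(4)^(12-j); the z^4 term has j = 4.
C(12,4) = 495.
Coefficient = C(12,4) · 4^8 = 495 · 65536 = 32440320.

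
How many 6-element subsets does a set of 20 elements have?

38760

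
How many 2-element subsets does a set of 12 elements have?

66

C(12,2) = (12·11) / 2! = 132 / 2 = 66.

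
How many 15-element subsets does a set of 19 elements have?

C(19,15) = C(19,4) by symmetry.
C(19,4) = (19·18·17·16) / 4! = 93024 / 24 = 3876.

3876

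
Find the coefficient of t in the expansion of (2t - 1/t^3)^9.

General term: C(9,j)·(2t)^j·(-1/t^3)^(9-j), with t-exponent 1j − 3(9−j) = 4j − 27.
Set 4j − 27 = 1: j = 7.
C(9,7) = 36; 2^7 = 128; (-1)^2 = 1.
Coefficient = 36 · 128 · 1 = 4608.

4608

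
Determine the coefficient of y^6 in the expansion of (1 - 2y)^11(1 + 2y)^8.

Coefficient of y^6 = Σ_{j} C(11,j)·(-2)^j·C(8,6-j)·2^(6-j) for j from 0 to 6.
= 1792 + (-39424) + 246400 + (-591360) + 591360 + (-236544) + 29568 = 1792.

1792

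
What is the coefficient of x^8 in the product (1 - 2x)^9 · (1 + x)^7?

-738

Coefficient of x^8 = Σ_{j} C(9,j)·(-2)^j·C(7,8-j)·1^(8-j) for j from 1 to 8.
= (-18) + 1008 + (-14112) + 70560 + (-141120) + 112896 + (-32256) + 2304 = -738.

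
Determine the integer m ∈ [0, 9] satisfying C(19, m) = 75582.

8

C(19,m) increases on 0 ≤ m ≤ 9. C(19,7) = 50388 and C(19,8) = 75582, so m = 8.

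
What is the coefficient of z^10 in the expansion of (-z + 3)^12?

594

The general term is C(12,j)·(-z)^j·(3)^(12-j); the z^10 term has j = 10.
C(12,10) = 66.
Coefficient = C(12,10) · 3^2 = 66 · 9 = 594.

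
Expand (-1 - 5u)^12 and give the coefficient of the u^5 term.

2475000

The general term is C(12,j)·(-1)^j·(-5u)^(12-j); the u^5 term has j = 7.
C(12,7) = 792.
Coefficient = C(12,7) · (-1)^7 · (-5)^5 = 792 · (-1) · (-3125) = 2475000.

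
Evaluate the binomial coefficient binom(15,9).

C(15,9) = C(15,6) by symmetry.
C(15,6) = (15·14·13·12·11·10) / 6! = 3603600 / 720 = 5005.

5005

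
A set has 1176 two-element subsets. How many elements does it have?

49

n(n−1)/2 = 1176 ⇒ n(n−1) = 2352. Since 49·48 = 2352, n = 49.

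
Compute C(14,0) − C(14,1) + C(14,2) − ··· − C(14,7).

The partial alternating sum Σ_{k=0}^{7} (−1)^k C(14,k) = (−1)^7 C(13,7) = -1716.

-1716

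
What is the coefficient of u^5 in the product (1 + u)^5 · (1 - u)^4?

6

Coefficient of u^5 = Σ_{j} C(5,j)·1^j·C(4,5-j)·(-1)^(5-j) for j from 1 to 5.
= 5 + (-40) + 60 + (-20) + 1 = 6.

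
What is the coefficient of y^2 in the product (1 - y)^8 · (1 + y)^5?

Coefficient of y^2 = Σ_{j} C(8,j)·(-1)^j·C(5,2-j)·1^(2-j) for j from 0 to 2.
= 10 + (-40) + 28 = -2.

-2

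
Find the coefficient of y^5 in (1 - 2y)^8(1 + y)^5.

369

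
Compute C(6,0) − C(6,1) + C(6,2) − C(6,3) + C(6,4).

5

The partial alternating sum Σ_{k=0}^{4} (−1)^k C(6,k) = (−1)^4 C(5,4) = 5.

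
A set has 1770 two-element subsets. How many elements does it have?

n(n−1)/2 = 1770 ⇒ n(n−1) = 3540. Since 60·59 = 3540, n = 60.

60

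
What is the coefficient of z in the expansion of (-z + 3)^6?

-1458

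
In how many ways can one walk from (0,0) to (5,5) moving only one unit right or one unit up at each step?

Each path is a sequence of 10 steps with 5 rights: C(10,5) = 252.

252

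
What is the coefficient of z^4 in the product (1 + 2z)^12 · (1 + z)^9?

35406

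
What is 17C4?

2380

C(17,4) = (17·16·15·14) / 4! = 57120 / 24 = 2380.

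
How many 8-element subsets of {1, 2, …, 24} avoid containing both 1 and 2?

660858

All 8-subsets: C(24,8) = 735471. Those containing both fixed elements: C(22,6) = 74613.
735471 − 74613 = 660858.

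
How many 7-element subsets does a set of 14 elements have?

C(14,7) = (14·13·12·11·10·9·8) / 7! = 17297280 / 5040 = 3432.

3432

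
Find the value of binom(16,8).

12870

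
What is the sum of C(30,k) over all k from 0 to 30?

The entries of row 30 sum to 2^30 = 1073741824.

1073741824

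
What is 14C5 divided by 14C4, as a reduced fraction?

2

C(n,k+1)/C(n,k) = (n−k)/(k+1) = (14−4)/(4+1) = 10/5 = 2.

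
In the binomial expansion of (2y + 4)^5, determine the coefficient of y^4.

The general term is C(5,j)·(2y)^j·(4)^(5-j); the y^4 term has j = 4.
C(5,4) = 5.
Coefficient = C(5,4) · 2^4 · 4^1 = 5 · 16 · 4 = 320.

320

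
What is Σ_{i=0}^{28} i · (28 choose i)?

Differentiating (1+x)^28 and setting x=1: Σ i·C(28,i) = 28·2^27 = 3758096384.

3758096384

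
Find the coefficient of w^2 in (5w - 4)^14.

38168166400

The general term is C(14,j)·(5w)^j·(-4)^(14-j); the w^2 term has j = 2.
C(14,2) = 91.
Coefficient = C(14,2) · 5^2 · (-4)^12 = 91 · 25 · 16777216 = 38168166400.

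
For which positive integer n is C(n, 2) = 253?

n(n−1)/2 = 253 ⇒ n(n−1) = 506. Since 23·22 = 506, n = 23.

23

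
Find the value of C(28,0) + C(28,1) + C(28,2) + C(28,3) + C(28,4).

24158

1 + 28 + 378 + 3276 + 20475 = 24158.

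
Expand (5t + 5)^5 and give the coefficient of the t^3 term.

The general term is C(5,j)·(5t)^j·(5)^(5-j); the t^3 term has j = 3.
C(5,3) = 10.
Coefficient = C(5,3) · 5^3 · 5^2 = 10 · 125 · 25 = 31250.

31250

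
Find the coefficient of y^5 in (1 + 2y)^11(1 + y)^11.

189486

Coefficient of y^5 = Σ_{j} C(11,j)·2^j·C(11,5-j)·1^(5-j) for j from 0 to 5.
= 462 + 7260 + 36300 + 72600 + 58080 + 14784 = 189486.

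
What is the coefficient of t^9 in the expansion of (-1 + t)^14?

The general term is C(14,j)·(-1)^j·(t)^(14-j); the t^9 term has j = 5.
C(14,5) = 2002.
Coefficient = C(14,5) · (-1)^5 = 2002 · (-1) = -2002.

-2002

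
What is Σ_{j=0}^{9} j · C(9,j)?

Since j·C(9,j) = 9·C(8,j−1), the sum is 9·2^8 = 9·256 = 2304.

2304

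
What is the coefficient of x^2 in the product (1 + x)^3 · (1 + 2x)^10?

Coefficient of x^2 = Σ_{j} C(3,j)·1^j·C(10,2-j)·2^(2-j) for j from 0 to 2.
= 180 + 60 + 3 = 243.

243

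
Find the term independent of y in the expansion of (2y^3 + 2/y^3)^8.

17920

General term: C(8,j)·(2y^3)^j·(2/y^3)^(8-j), with y-exponent 3j − 3(8−j) = 6j − 24.
Set 6j − 24 = 0: j = 4.
C(8,4) = 70; 2^4 = 16; 2^4 = 16.
Coefficient = 70 · 16 · 16 = 17920.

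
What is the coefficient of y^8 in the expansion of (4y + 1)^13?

84344832

The general term is C(13,j)·(4y)^j·(1)^(13-j); the y^8 term has j = 8.
C(13,8) = 1287.
Coefficient = C(13,8) · 4^8 = 1287 · 65536 = 84344832.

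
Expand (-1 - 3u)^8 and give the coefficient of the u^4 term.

5670

The general term is C(8,j)·(-1)^j·(-3u)^(8-j); the u^4 term has j = 4.
C(8,4) = 70.
Coefficient = C(8,4) · (-3)^4 = 70 · 81 = 5670.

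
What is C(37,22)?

C(37,22) = C(37,15) by symmetry.
C(37,15) = (37·36·35·34·33·32·31·30·29·28·27·26·25·24·23) / 15! = 12245324002983751680000 / 1307674368000 = 9364199760.

9364199760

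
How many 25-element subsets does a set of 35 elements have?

C(35,25) = C(35,10) by symmetry.
C(35,10) = (35·34·33·32·31·30·29·28·27·26) / 10! = 666172912204800 / 3628800 = 183579396.

183579396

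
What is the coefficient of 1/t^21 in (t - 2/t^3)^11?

42240

General term: C(11,j)·(t)^j·(-2/t^3)^(11-j), with t-exponent 1j − 3(11−j) = 4j − 33.
Set 4j − 33 = -21: j = 3.
C(11,3) = 165; 1^3 = 1; (-2)^8 = 256.
Coefficient = 165 · 1 · 256 = 42240.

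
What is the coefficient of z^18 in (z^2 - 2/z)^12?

264

General term: C(12,j)·(z^2)^j·(-2/z)^(12-j), with z-exponent 2j − 1(12−j) = 3j − 12.
Set 3j − 12 = 18: j = 10.
C(12,10) = 66; 1^10 = 1; (-2)^2 = 4.
Coefficient = 66 · 1 · 4 = 264.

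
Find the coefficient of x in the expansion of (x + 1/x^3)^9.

36

General term: C(9,j)·(x)^j·(1/x^3)^(9-j), with x-exponent 1j − 3(9−j) = 4j − 27.
Set 4j − 27 = 1: j = 7.
C(9,7) = 36; 1^7 = 1; 1^2 = 1.
Coefficient = 36 · 1 · 1 = 36.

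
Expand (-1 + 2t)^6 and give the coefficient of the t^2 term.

60

The general term is C(6,j)·(-1)^j·(2t)^(6-j); the t^2 term has j = 4.
C(6,4) = 15.
Coefficient = C(6,4) · 2^2 = 15 · 4 = 60.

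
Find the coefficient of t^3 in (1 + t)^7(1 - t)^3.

Coefficient of t^3 = Σ_{j} C(7,j)·1^j·C(3,3-j)·(-1)^(3-j) for j from 0 to 3.
= (-1) + 21 + (-63) + 35 = -8.

-8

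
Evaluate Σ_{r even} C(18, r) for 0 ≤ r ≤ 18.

131072

Even-r terms of row 18 sum to 2^17 = 131072.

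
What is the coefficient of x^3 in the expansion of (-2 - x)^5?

-40

The general term is C(5,j)·(-2)^j·(-x)^(5-j); the x^3 term has j = 2.
C(5,2) = 10.
Coefficient = C(5,2) · (-2)^2 · (-1)^3 = 10 · 4 · (-1) = -40.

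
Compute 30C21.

14307150

C(30,21) = C(30,9) by symmetry.
C(30,9) = (30·29·28·27·26·25·24·23·22) / 9! = 5191778592000 / 362880 = 14307150.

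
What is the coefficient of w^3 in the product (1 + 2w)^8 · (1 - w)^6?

Coefficient of w^3 = Σ_{j} C(8,j)·2^j·C(6,3-j)·(-1)^(3-j) for j from 0 to 3.
= (-20) + 240 + (-672) + 448 = -4.

-4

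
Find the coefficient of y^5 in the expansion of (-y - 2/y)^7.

-14

General term: C(7,j)·(-y)^j·(-2/y)^(7-j), with y-exponent 1j − 1(7−j) = 2j − 7.
Set 2j − 7 = 5: j = 6.
C(7,6) = 7; (-1)^6 = 1; (-2)^1 = -2.
Coefficient = 7 · 1 · (-2) = -14.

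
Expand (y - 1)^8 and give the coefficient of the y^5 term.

The general term is C(8,j)·(y)^j·(-1)^(8-j); the y^5 term has j = 5.
C(8,5) = 56.
Coefficient = C(8,5) · (-1)^3 = 56 · (-1) = -56.

-56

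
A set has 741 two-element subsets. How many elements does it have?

39

n(n−1)/2 = 741 ⇒ n(n−1) = 1482. Since 39·38 = 1482, n = 39.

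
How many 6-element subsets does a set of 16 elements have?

C(16,6) = (16·15·14·13·12·11) / 6! = 5765760 / 720 = 8008.

8008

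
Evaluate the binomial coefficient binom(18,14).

C(18,14) = C(18,4) by symmetry.
C(18,4) = (18·17·16·15) / 4! = 73440 / 24 = 3060.

3060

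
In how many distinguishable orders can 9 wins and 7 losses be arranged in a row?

11440

Choose positions for the wins: C(16,9) = 11440.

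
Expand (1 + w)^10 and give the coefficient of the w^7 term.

The general term is C(10,j)·(1)^j·(w)^(10-j); the w^7 term has j = 3.
C(10,3) = 120.
Coefficient = C(10,3) = 120.

120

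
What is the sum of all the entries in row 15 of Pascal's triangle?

Setting x = 1 in (1+x)^15 gives Σ C(15,r) = 2^15 = 32768.

32768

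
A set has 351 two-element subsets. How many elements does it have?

27

n(n−1)/2 = 351 ⇒ n(n−1) = 702. Since 27·26 = 702, n = 27.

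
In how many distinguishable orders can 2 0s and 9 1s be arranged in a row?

55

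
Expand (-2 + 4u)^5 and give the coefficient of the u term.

320

The general term is C(5,j)·(-2)^j·(4u)^(5-j); the u^1 term has j = 4.
C(5,4) = 5.
Coefficient = C(5,4) · (-2)^4 · 4^1 = 5 · 16 · 4 = 320.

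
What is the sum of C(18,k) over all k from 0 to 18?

Setting x = 1 in (1+x)^18 gives Σ C(18,k) = 2^18 = 262144.

262144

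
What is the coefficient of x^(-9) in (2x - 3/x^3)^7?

General term: C(7,j)·(2x)^j·(-3/x^3)^(7-j), with x-exponent 1j − 3(7−j) = 4j − 21.
Set 4j − 21 = -9: j = 3.
C(7,3) = 35; 2^3 = 8; (-3)^4 = 81.
Coefficient = 35 · 8 · 81 = 22680.

22680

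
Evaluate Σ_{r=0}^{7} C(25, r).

726206

1 + 25 + 300 + 2300 + 12650 + 53130 + 177100 + 480700 = 726206.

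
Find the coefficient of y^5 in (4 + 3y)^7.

81648

The general term is C(7,j)·(4)^j·(3y)^(7-j); the y^5 term has j = 2.
C(7,2) = 21.
Coefficient = C(7,2) · 4^2 · 3^5 = 21 · 16 · 243 = 81648.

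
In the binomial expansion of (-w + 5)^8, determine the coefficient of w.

The general term is C(8,j)·(-w)^j·(5)^(8-j); the w^1 term has j = 1.
C(8,1) = 8.
Coefficient = C(8,1) · (-1)^1 · 5^7 = 8 · (-1) · 78125 = -625000.

-625000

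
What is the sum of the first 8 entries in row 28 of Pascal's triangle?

1683218

1 + 28 + 378 + 3276 + 20475 + 98280 + 376740 + 1184040 = 1683218.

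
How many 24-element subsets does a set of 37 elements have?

3562467300

C(37,24) = C(37,13) by symmetry.
C(37,13) = (37·36·35·34·33·32·31·30·29·28·27·26·25) / 13! = 22183557976419840000 / 6227020800 = 3562467300.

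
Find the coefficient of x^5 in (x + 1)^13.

The general term is C(13,j)·(x)^j·(1)^(13-j); the x^5 term has j = 5.
C(13,5) = 1287.
Coefficient = C(13,5) = 1287.

1287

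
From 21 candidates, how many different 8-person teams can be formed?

203490

This is C(21,8) = 203490.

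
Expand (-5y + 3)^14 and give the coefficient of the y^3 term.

-8060188500

The general term is C(14,j)·(-5y)^j·(3)^(14-j); the y^3 term has j = 3.
C(14,3) = 364.
Coefficient = C(14,3) · (-5)^3 · 3^11 = 364 · (-125) · 177147 = -8060188500.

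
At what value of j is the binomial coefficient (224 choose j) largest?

112

C(224,j) is maximized at j = 224/2 = 112.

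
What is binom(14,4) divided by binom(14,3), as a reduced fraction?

11/4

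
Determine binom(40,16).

62852101650

C(40,16) = (40·39·38·37·36·35·34·33·32·31·30·29·28·27·26·25) / 16! = 1315041316842168115200000 / 20922789888000 = 62852101650.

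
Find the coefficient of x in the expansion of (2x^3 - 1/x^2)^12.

-25344

General term: C(12,j)·(2x^3)^j·(-1/x^2)^(12-j), with x-exponent 3j − 2(12−j) = 5j − 24.
Set 5j − 24 = 1: j = 5.
C(12,5) = 792; 2^5 = 32; (-1)^7 = -1.
Coefficient = 792 · 32 · (-1) = -25344.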